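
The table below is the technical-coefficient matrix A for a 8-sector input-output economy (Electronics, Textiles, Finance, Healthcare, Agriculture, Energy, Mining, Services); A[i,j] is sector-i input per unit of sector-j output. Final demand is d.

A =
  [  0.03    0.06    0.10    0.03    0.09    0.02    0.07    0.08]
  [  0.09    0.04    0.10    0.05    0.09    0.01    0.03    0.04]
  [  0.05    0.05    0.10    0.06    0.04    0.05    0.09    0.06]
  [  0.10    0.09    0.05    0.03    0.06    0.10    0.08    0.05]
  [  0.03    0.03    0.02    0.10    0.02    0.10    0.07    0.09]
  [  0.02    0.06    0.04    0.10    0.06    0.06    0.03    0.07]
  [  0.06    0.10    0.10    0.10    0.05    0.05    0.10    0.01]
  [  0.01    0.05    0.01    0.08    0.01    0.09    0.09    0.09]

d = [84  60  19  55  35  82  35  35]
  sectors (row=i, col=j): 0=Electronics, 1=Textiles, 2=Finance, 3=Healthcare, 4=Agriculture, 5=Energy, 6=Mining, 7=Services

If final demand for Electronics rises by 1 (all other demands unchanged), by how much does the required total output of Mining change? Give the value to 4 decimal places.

Form M = I − A:
  [  0.97   -0.06   -0.10   -0.03   -0.09   -0.02   -0.07   -0.08]
  [ -0.09    0.96   -0.10   -0.05   -0.09   -0.01   -0.03   -0.04]
  [ -0.05   -0.05    0.90   -0.06   -0.04   -0.05   -0.09   -0.06]
  [ -0.10   -0.09   -0.05    0.97   -0.06   -0.10   -0.08   -0.05]
  [ -0.03   -0.03   -0.02   -0.10    0.98   -0.10   -0.07   -0.09]
  [ -0.02   -0.06   -0.04   -0.10   -0.06    0.94   -0.03   -0.07]
  [ -0.06   -0.10   -0.10   -0.10   -0.05   -0.05    0.90   -0.01]
  [ -0.01   -0.05   -0.01   -0.08   -0.01   -0.09   -0.09    0.91]
Leontief inverse L = M⁻¹:
  [  1.0757    0.1154    0.1611    0.0967    0.1351    0.0778    0.1390    0.1365]
  [  0.1329    1.0914    0.1594    0.1083    0.1352    0.0630    0.0944    0.0954]
  [  0.1000    0.1117    1.1679    0.1280    0.0911    0.1086    0.1621    0.1169]
  [  0.1525    0.1555    0.1239    1.1057    0.1199    0.1611    0.1539    0.1151]
  [  0.0748    0.0884    0.0743    0.1633    1.0664    0.1581    0.1333    0.1434]
  [  0.0645    0.1123    0.0917    0.1585    0.1038    1.1157    0.0895    0.1224]
  [  0.1229    0.1710    0.1819    0.1750    0.1131    0.1145    1.1800    0.0729]
  [  0.0530    0.1051    0.0621    0.1404    0.0536    0.1431    0.1491    1.1379]
Total output x = L · d:
  x_0 = 1.0757·84 + 0.1154·60 + 0.1611·19 + 0.0967·55 + 0.1351·35 + 0.0778·82 + 0.1390·35 + 0.1365·35 = 126.4097
  x_1 = 0.1329·84 + 1.0914·60 + 0.1594·19 + 0.1083·55 + 0.1352·35 + 0.0630·82 + 0.0944·35 + 0.0954·35 = 102.1749
  x_2 = 0.1000·84 + 0.1117·60 + 1.1679·19 + 0.1280·55 + 0.0911·35 + 0.1086·82 + 0.1621·35 + 0.1169·35 = 66.1876
  x_3 = 0.1525·84 + 0.1555·60 + 0.1239·19 + 1.1057·55 + 0.1199·35 + 0.1611·82 + 0.1539·35 + 0.1151·35 = 112.1269
  x_4 = 0.0748·84 + 0.0884·60 + 0.0743·19 + 0.1633·55 + 1.0664·35 + 0.1581·82 + 0.1333·35 + 0.1434·35 = 81.9567
  x_5 = 0.0645·84 + 0.1123·60 + 0.0917·19 + 0.1585·55 + 0.1038·35 + 1.1157·82 + 0.0895·35 + 0.1224·35 = 125.1532
  x_6 = 0.1229·84 + 0.1710·60 + 0.1819·19 + 0.1750·55 + 0.1131·35 + 0.1145·82 + 1.1800·35 + 0.0729·35 = 90.8579
  x_7 = 0.0530·84 + 0.1051·60 + 0.0621·19 + 0.1404·55 + 0.0536·35 + 0.1431·82 + 0.1491·35 + 1.1379·35 = 78.3137
Δx_6 = L[6,0] · Δd_0 = 0.1229 · 1 = 0.1229

0.1229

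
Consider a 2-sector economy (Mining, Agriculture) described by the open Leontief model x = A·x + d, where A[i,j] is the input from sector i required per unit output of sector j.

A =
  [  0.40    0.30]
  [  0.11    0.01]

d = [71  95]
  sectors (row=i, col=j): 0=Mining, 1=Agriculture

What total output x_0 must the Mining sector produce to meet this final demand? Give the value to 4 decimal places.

Form M = I − A:
  [  0.60   -0.30]
  [ -0.11    0.99]
Leontief inverse L = M⁻¹:
  [  1.7647    0.5348]
  [  0.1961    1.0695]
Total output x = L · d:
  x_0 = 1.7647·71 + 0.5348·95 = 176.0963
  x_1 = 0.1961·71 + 1.0695·95 = 115.5258

176.0963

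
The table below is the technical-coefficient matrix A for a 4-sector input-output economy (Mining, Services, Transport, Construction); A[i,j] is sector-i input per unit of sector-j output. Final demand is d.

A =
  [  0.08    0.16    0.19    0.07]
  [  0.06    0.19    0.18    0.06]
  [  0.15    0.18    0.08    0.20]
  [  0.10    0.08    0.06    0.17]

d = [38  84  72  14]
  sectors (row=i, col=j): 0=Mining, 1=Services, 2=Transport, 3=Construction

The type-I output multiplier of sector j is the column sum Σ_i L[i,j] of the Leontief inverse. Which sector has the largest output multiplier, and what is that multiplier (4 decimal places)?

Services (2.2335)

Form M = I − A:
  [  0.92   -0.16   -0.19   -0.07]
  [ -0.06    0.81   -0.18   -0.06]
  [ -0.15   -0.18    0.92   -0.20]
  [ -0.10   -0.08   -0.06    0.83]
Leontief inverse L = M⁻¹:
  [  1.1822    0.3246    0.3207    0.2005]
  [  0.1589    1.3531    0.3097    0.1858]
  [  0.2623    0.3602    1.2341    0.3455]
  [  0.1767    0.1956    0.1577    1.2719]
Total output x = L · d:
  x_0 = 1.1822·38 + 0.3246·84 + 0.3207·72 + 0.2005·14 = 98.0889
  x_1 = 0.1589·38 + 1.3531·84 + 0.3097·72 + 0.1858·14 = 144.6030
  x_2 = 0.2623·38 + 0.3602·84 + 1.2341·72 + 0.3455·14 = 133.9159
  x_3 = 0.1767·38 + 0.1956·84 + 0.1577·72 + 1.2719·14 = 52.3037
Output multipliers (column sums of L):
  Mining: 1.7801
  Services: 2.2335
  Transport: 2.0223
  Construction: 2.0037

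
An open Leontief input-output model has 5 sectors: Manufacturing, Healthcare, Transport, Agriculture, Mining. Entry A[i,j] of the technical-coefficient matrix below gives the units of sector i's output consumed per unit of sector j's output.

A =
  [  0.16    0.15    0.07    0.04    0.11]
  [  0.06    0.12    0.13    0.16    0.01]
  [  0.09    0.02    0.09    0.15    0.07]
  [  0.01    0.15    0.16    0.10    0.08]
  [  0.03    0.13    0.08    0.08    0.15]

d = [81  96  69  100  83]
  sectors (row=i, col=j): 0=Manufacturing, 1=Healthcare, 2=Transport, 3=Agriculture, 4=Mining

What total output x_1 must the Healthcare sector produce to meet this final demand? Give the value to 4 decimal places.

Form M = I − A:
  [  0.84   -0.15   -0.07   -0.04   -0.11]
  [ -0.06    0.88   -0.13   -0.16   -0.01]
  [ -0.09   -0.02    0.91   -0.15   -0.07]
  [ -0.01   -0.15   -0.16    0.90   -0.08]
  [ -0.03   -0.13   -0.08   -0.08    0.85]
Leontief inverse L = M⁻¹:
  [  1.2372    0.2687    0.1767    0.1493    0.1919]
  [  0.1183    1.2186    0.2368    0.2680    0.0744]
  [  0.1421    0.1116    1.1793    0.2351    0.1389]
  [  0.0659    0.2463    0.2670    1.2155    0.1478]
  [  0.0813    0.2295    0.1786    0.1828    1.2216]
Total output x = L · d:
  x_0 = 1.2372·81 + 0.2687·96 + 0.1767·69 + 0.1493·100 + 0.1919·83 = 169.0502
  x_1 = 0.1183·81 + 1.2186·96 + 0.2368·69 + 0.2680·100 + 0.0744·83 = 175.8726
  x_2 = 0.1421·81 + 0.1116·96 + 1.1793·69 + 0.2351·100 + 0.1389·83 = 138.6361
  x_3 = 0.0659·81 + 0.2463·96 + 0.2670·69 + 1.2155·100 + 0.1478·83 = 181.2250
  x_4 = 0.0813·81 + 0.2295·96 + 0.1786·69 + 0.1828·100 + 1.2216·83 = 160.6163

175.8726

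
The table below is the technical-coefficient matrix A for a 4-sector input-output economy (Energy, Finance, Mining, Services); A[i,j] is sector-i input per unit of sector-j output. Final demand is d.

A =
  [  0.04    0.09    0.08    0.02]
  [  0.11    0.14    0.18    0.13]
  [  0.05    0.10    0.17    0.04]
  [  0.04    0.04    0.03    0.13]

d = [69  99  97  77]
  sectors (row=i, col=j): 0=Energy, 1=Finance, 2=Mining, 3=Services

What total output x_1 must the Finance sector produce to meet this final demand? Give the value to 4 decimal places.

Form M = I − A:
  [  0.96   -0.09   -0.08   -0.02]
  [ -0.11    0.86   -0.18   -0.13]
  [ -0.05   -0.10    0.83   -0.04]
  [ -0.04   -0.04   -0.03    0.87]
Leontief inverse L = M⁻¹:
  [  1.0655    0.1292    0.1325    0.0499]
  [  0.1634    1.2227    0.2881    0.1997]
  [  0.0867    0.1584    1.2505    0.0832]
  [  0.0595    0.0676    0.0625    1.1638]
Total output x = L · d:
  x_0 = 1.0655·69 + 0.1292·99 + 0.1325·97 + 0.0499·77 = 103.0073
  x_1 = 0.1634·69 + 1.2227·99 + 0.2881·97 + 0.1997·77 = 175.6483
  x_2 = 0.0867·69 + 0.1584·99 + 1.2505·97 + 0.0832·77 = 149.3662
  x_3 = 0.0595·69 + 0.0676·99 + 0.0625·97 + 1.1638·77 = 106.4681

175.6483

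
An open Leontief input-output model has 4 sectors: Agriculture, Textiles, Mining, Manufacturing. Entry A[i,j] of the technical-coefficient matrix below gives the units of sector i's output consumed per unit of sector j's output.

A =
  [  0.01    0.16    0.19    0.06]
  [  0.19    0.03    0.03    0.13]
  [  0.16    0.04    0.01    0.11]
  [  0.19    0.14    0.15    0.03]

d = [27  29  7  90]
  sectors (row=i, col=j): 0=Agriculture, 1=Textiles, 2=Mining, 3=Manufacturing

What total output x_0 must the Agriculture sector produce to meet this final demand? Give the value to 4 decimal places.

Form M = I − A:
  [  0.99   -0.16   -0.19   -0.06]
  [ -0.19    0.97   -0.03   -0.13]
  [ -0.16   -0.04    0.99   -0.11]
  [ -0.19   -0.14   -0.15    0.97]
Leontief inverse L = M⁻¹:
  [  1.1131    0.2114    0.2389    0.1243]
  [  0.2639    1.1046    0.1109    0.1769]
  [  0.2228    0.1029    1.0787    0.1499]
  [  0.2906    0.2167    0.2296    1.1040]
Total output x = L · d:
  x_0 = 1.1131·27 + 0.2114·29 + 0.2389·7 + 0.1243·90 = 49.0414
  x_1 = 0.2639·27 + 1.1046·29 + 0.1109·7 + 0.1769·90 = 55.8575
  x_2 = 0.2228·27 + 0.1029·29 + 1.0787·7 + 0.1499·90 = 30.0420
  x_3 = 0.2906·27 + 0.2167·29 + 0.2296·7 + 1.1040·90 = 115.0971

49.0414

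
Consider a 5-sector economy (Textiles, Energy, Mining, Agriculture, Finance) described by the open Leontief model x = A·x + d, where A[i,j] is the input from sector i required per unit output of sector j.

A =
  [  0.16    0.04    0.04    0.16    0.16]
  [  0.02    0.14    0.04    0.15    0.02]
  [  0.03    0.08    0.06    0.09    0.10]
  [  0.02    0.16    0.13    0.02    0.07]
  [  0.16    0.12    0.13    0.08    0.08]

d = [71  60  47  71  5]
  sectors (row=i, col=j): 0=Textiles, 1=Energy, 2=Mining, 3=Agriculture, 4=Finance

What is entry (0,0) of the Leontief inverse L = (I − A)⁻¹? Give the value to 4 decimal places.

L[0,0] = 1.2538

Form M = I − A:
  [  0.84   -0.04   -0.04   -0.16   -0.16]
  [ -0.02    0.86   -0.04   -0.15   -0.02]
  [ -0.03   -0.08    0.94   -0.09   -0.10]
  [ -0.02   -0.16   -0.13    0.98   -0.07]
  [ -0.16   -0.12   -0.13   -0.08    0.92]
Leontief inverse L = M⁻¹:
  [  1.2538    0.1548    0.1314    0.2613    0.2556]
  [  0.0489    1.2208    0.0912    0.2082    0.0608]
  [  0.0756    0.1561    1.1152    0.1508    0.1492]
  [  0.0608    0.2395    0.1804    1.0932    0.1186]
  [  0.2404    0.2290    0.2080    0.1890    1.1707]
Total output x = L · d:
  x_0 = 1.2538·71 + 0.1548·60 + 0.1314·47 + 0.2613·71 + 0.2556·5 = 124.3154
  x_1 = 0.0489·71 + 1.2208·60 + 0.0912·47 + 0.2082·71 + 0.0608·5 = 96.0860
  x_2 = 0.0756·71 + 0.1561·60 + 1.1152·47 + 0.1508·71 + 0.1492·5 = 78.6021
  x_3 = 0.0608·71 + 0.2395·60 + 0.1804·47 + 1.0932·71 + 0.1186·5 = 105.3759
  x_4 = 0.2404·71 + 0.2290·60 + 0.2080·47 + 0.1890·71 + 1.1707·5 = 59.8577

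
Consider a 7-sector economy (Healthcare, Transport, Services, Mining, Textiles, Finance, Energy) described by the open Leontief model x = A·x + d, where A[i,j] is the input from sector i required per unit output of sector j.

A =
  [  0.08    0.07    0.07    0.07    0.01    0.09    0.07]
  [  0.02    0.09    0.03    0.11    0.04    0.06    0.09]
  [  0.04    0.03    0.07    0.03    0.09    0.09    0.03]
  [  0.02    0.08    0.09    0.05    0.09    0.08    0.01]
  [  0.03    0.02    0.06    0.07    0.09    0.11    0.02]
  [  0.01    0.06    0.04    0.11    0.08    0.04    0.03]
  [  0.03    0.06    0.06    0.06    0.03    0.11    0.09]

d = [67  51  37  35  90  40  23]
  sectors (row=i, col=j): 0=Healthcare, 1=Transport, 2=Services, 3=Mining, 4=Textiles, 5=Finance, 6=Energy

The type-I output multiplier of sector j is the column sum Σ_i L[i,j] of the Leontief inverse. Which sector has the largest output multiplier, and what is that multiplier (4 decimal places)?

Finance (1.9717)

Form M = I − A:
  [  0.92   -0.07   -0.07   -0.07   -0.01   -0.09   -0.07]
  [ -0.02    0.91   -0.03   -0.11   -0.04   -0.06   -0.09]
  [ -0.04   -0.03    0.93   -0.03   -0.09   -0.09   -0.03]
  [ -0.02   -0.08   -0.09    0.95   -0.09   -0.08   -0.01]
  [ -0.03   -0.02   -0.06   -0.07    0.91   -0.11   -0.02]
  [ -0.01   -0.06   -0.04   -0.11   -0.08    0.96   -0.03]
  [ -0.03   -0.06   -0.06   -0.06   -0.03   -0.11    0.91]
Leontief inverse L = M⁻¹:
  [  1.1044    0.1184    0.1165    0.1275    0.0584    0.1516    0.1082]
  [  0.0399    1.1371    0.0747    0.1654    0.0889    0.1202    0.1257]
  [  0.0590    0.0638    1.1076    0.0766    0.1348    0.1416    0.0558]
  [  0.0396    0.1188    0.1309    1.1020    0.1408    0.1358    0.0388]
  [  0.0485    0.0562    0.1004    0.1189    1.1394    0.1630    0.0443]
  [  0.0266    0.0965    0.0786    0.1546    0.1253    1.0911    0.0546]
  [  0.0504    0.1044    0.1032    0.1154    0.0787    0.1685    1.1251]
Total output x = L · d:
  x_0 = 1.1044·67 + 0.1184·51 + 0.1165·37 + 0.1275·35 + 0.0584·90 + 0.1516·40 + 0.1082·23 = 102.6149
  x_1 = 0.0399·67 + 1.1371·51 + 0.0747·37 + 0.1654·35 + 0.0889·90 + 0.1202·40 + 0.1257·23 = 84.9147
  x_2 = 0.0590·67 + 0.0638·51 + 1.1076·37 + 0.0766·35 + 0.1348·90 + 0.1416·40 + 0.0558·23 = 69.9448
  x_3 = 0.0396·67 + 0.1188·51 + 0.1309·37 + 1.1020·35 + 0.1408·90 + 0.1358·40 + 0.0388·23 = 71.1224
  x_4 = 0.0485·67 + 0.0562·51 + 0.1004·37 + 0.1189·35 + 1.1394·90 + 0.1630·40 + 0.0443·23 = 124.0764
  x_5 = 0.0266·67 + 0.0965·51 + 0.0786·37 + 0.1546·35 + 0.1253·90 + 1.0911·40 + 0.0546·23 = 71.2042
  x_6 = 0.0504·67 + 0.1044·51 + 0.1032·37 + 0.1154·35 + 0.0787·90 + 0.1685·40 + 1.1251·23 = 56.2551
Output multipliers (column sums of L):
  Healthcare: 1.3683
  Transport: 1.6953
  Services: 1.7119
  Mining: 1.8603
  Textiles: 1.7663
  Finance: 1.9717
  Energy: 1.5525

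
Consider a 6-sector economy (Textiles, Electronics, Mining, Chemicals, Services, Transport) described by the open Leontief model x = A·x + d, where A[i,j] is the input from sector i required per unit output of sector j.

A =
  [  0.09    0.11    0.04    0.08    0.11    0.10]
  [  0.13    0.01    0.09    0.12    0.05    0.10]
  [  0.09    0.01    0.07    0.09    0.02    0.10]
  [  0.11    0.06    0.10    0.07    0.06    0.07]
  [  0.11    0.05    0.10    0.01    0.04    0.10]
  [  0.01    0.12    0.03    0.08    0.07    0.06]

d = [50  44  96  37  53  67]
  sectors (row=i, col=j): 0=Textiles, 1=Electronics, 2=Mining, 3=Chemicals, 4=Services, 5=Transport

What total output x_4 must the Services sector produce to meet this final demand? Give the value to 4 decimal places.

97.9517

Form M = I − A:
  [  0.91   -0.11   -0.04   -0.08   -0.11   -0.10]
  [ -0.13    0.99   -0.09   -0.12   -0.05   -0.10]
  [ -0.09   -0.01    0.93   -0.09   -0.02   -0.10]
  [ -0.11   -0.06   -0.10    0.93   -0.06   -0.07]
  [ -0.11   -0.05   -0.10   -0.01    0.96   -0.10]
  [ -0.01   -0.12   -0.03   -0.08   -0.07    0.94]
Leontief inverse L = M⁻¹:
  [  1.1747    0.1716    0.1075    0.1512    0.1686    0.1839]
  [  0.2056    1.0727    0.1500    0.1870    0.1072    0.1773]
  [  0.1451    0.0583    1.1143    0.1421    0.0632    0.1575]
  [  0.1842    0.1140    0.1577    1.1347    0.1118    0.1449]
  [  0.1698    0.0992    0.1462    0.0674    1.0856    0.1647]
  [  0.0717    0.1577    0.0802    0.1316    0.1078    1.1180]
Total output x = L · d:
  x_0 = 1.1747·50 + 0.1716·44 + 0.1075·96 + 0.1512·37 + 0.1686·53 + 0.1839·67 = 103.4523
  x_1 = 0.2056·50 + 1.0727·44 + 0.1500·96 + 0.1870·37 + 0.1072·53 + 0.1773·67 = 96.3545
  x_2 = 0.1451·50 + 0.0583·44 + 1.1143·96 + 0.1421·37 + 0.0632·53 + 0.1575·67 = 135.9494
  x_3 = 0.1842·50 + 0.1140·44 + 0.1577·96 + 1.1347·37 + 0.1118·53 + 0.1449·67 = 86.9817
  x_4 = 0.1698·50 + 0.0992·44 + 0.1462·96 + 0.0674·37 + 1.0856·53 + 0.1647·67 = 97.9517
  x_5 = 0.0717·50 + 0.1577·44 + 0.0802·96 + 0.1316·37 + 0.1078·53 + 1.1180·67 = 103.7135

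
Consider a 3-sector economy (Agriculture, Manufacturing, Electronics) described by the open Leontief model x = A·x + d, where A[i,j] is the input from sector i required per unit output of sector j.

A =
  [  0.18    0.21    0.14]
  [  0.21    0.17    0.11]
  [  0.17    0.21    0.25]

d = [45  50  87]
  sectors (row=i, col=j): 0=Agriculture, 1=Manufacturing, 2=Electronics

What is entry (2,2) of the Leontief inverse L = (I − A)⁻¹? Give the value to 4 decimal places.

Form M = I − A:
  [  0.82   -0.21   -0.14]
  [ -0.21    0.83   -0.11]
  [ -0.17   -0.21    0.75]
Leontief inverse L = M⁻¹:
  [  1.3986    0.4361    0.3250]
  [  0.4111    1.3794    0.2791]
  [  0.4321    0.4851    1.4851]
Total output x = L · d:
  x_0 = 1.3986·45 + 0.4361·50 + 0.3250·87 = 113.0182
  x_1 = 0.4111·45 + 1.3794·50 + 0.2791·87 = 111.7514
  x_2 = 0.4321·45 + 0.4851·50 + 1.4851·87 = 172.9078

L[2,2] = 1.4851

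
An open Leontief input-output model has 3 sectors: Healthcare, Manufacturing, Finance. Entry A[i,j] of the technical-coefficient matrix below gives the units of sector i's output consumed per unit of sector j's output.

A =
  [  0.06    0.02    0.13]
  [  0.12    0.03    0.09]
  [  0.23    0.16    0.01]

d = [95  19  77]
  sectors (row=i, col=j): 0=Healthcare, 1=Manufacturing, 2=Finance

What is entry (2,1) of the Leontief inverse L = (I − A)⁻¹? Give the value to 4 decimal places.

L[2,1] = 0.1813

Form M = I − A:
  [  0.94   -0.02   -0.13]
  [ -0.12    0.97   -0.09]
  [ -0.23   -0.16    0.99]
Leontief inverse L = M⁻¹:
  [  1.1065    0.0475    0.1496]
  [  0.1632    1.0536    0.1172]
  [  0.2834    0.1813    1.0638]
Total output x = L · d:
  x_0 = 1.1065·95 + 0.0475·19 + 0.1496·77 = 117.5404
  x_1 = 0.1632·95 + 1.0536·19 + 0.1172·77 = 44.5469
  x_2 = 0.2834·95 + 0.1813·19 + 1.0638·77 = 112.2846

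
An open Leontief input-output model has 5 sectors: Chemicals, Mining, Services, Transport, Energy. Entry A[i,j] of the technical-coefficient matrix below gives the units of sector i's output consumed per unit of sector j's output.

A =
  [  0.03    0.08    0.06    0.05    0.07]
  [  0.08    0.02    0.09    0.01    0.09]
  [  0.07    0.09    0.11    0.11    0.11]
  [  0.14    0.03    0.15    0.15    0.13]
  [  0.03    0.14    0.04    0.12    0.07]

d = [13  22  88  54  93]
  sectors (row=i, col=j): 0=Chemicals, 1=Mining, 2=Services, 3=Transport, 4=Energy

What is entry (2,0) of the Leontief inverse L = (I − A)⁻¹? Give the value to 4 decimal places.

Form M = I − A:
  [  0.97   -0.08   -0.06   -0.05   -0.07]
  [ -0.08    0.98   -0.09   -0.01   -0.09]
  [ -0.07   -0.09    0.89   -0.11   -0.11]
  [ -0.14   -0.03   -0.15    0.85   -0.13]
  [ -0.03   -0.14   -0.04   -0.12    0.93]
Leontief inverse L = M⁻¹:
  [  1.0653    0.1162    0.1047    0.0941    0.1170]
  [  0.1090    1.0621    0.1300    0.0546    0.1340]
  [  0.1318    0.1532    1.1887    0.1905    0.1920]
  [  0.2155    0.1119    0.2478    1.2553    0.2318]
  [  0.0842    0.1847    0.1060    0.1814    1.1374]
Total output x = L · d:
  x_0 = 1.0653·13 + 0.1162·22 + 0.1047·88 + 0.0941·54 + 0.1170·93 = 41.5728
  x_1 = 0.1090·13 + 1.0621·22 + 0.1300·88 + 0.0546·54 + 0.1340·93 = 51.6331
  x_2 = 0.1318·13 + 0.1532·22 + 1.1887·88 + 0.1905·54 + 0.1920·93 = 137.8310
  x_3 = 0.2155·13 + 0.1119·22 + 0.2478·88 + 1.2553·54 + 0.2318·93 = 116.4142
  x_4 = 0.0842·13 + 0.1847·22 + 0.1060·88 + 0.1814·54 + 1.1374·93 = 130.0632

L[2,0] = 0.1318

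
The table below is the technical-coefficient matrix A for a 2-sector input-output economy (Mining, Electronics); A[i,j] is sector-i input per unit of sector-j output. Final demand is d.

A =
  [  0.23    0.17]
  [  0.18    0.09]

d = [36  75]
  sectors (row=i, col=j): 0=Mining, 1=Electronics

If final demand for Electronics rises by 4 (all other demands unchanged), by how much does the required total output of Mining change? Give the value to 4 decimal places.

1.0148

Form M = I − A:
  [  0.77   -0.17]
  [ -0.18    0.91]
Leontief inverse L = M⁻¹:
  [  1.3580    0.2537]
  [  0.2686    1.1491]
Total output x = L · d:
  x_0 = 1.3580·36 + 0.2537·75 = 67.9152
  x_1 = 0.2686·36 + 1.1491·75 = 95.8514
Δx_0 = L[0,1] · Δd_1 = 0.2537 · 4 = 1.0148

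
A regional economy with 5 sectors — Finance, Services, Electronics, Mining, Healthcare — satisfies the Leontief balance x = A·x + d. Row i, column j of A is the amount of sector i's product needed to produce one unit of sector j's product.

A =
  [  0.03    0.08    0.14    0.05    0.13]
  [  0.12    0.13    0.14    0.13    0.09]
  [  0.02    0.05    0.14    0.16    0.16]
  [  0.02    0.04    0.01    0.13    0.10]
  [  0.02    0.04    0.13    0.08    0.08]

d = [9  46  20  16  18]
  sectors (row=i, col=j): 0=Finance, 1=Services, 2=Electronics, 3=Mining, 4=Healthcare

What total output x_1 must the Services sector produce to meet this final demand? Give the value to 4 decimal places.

Form M = I − A:
  [  0.97   -0.08   -0.14   -0.05   -0.13]
  [ -0.12    0.87   -0.14   -0.13   -0.09]
  [ -0.02   -0.05    0.86   -0.16   -0.16]
  [ -0.02   -0.04   -0.01    0.87   -0.10]
  [ -0.02   -0.04   -0.13   -0.08    0.92]
Leontief inverse L = M⁻¹:
  [  1.0587    0.1269    0.2275    0.1416    0.2170]
  [  0.1635    1.2008    0.2573    0.2557    0.2131]
  [  0.0485    0.0993    1.2292    0.2675    0.2594]
  [  0.0370    0.0679    0.0535    1.1853    0.1500]
  [  0.0402    0.0749    0.1945    0.1551    1.1506]
Total output x = L · d:
  x_0 = 1.0587·9 + 0.1269·46 + 0.2275·20 + 0.1416·16 + 0.2170·18 = 26.0860
  x_1 = 0.1635·9 + 1.2008·46 + 0.2573·20 + 0.2557·16 + 0.2131·18 = 69.7827
  x_2 = 0.0485·9 + 0.0993·46 + 1.2292·20 + 0.2675·16 + 0.2594·18 = 38.5395
  x_3 = 0.0370·9 + 0.0679·46 + 0.0535·20 + 1.1853·16 + 0.1500·18 = 26.1924
  x_4 = 0.0402·9 + 0.0749·46 + 0.1945·20 + 0.1551·16 + 1.1506·18 = 30.8897

69.7827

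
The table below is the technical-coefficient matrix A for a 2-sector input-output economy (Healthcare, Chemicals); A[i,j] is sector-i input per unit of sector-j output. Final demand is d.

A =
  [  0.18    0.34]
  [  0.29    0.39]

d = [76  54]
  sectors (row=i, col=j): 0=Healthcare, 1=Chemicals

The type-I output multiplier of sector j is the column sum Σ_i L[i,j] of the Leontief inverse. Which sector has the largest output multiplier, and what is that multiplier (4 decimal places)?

Form M = I − A:
  [  0.82   -0.34]
  [ -0.29    0.61]
Leontief inverse L = M⁻¹:
  [  1.5189    0.8466]
  [  0.7221    2.0418]
Total output x = L · d:
  x_0 = 1.5189·76 + 0.8466·54 = 161.1554
  x_1 = 0.7221·76 + 2.0418·54 = 165.1394
Output multipliers (column sums of L):
  Healthcare: 2.2410
  Chemicals: 2.8884

Chemicals (2.8884)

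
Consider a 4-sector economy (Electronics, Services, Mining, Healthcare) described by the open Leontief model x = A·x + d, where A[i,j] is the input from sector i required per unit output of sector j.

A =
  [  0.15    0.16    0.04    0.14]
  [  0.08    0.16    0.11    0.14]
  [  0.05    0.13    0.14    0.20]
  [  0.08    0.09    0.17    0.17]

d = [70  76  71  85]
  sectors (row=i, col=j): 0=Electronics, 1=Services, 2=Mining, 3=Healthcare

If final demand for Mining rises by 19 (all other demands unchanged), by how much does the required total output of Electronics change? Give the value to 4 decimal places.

Form M = I − A:
  [  0.85   -0.16   -0.04   -0.14]
  [ -0.08    0.84   -0.11   -0.14]
  [ -0.05   -0.13    0.86   -0.20]
  [ -0.08   -0.09   -0.17    0.83]
Leontief inverse L = M⁻¹:
  [  1.2408    0.2917    0.1534    0.2955]
  [  0.1634    1.2898    0.2321    0.3010]
  [  0.1352    0.2635    1.2769    0.3749]
  [  0.1650    0.2220    0.3015    1.3427]
Total output x = L · d:
  x_0 = 1.2408·70 + 0.2917·76 + 0.1534·71 + 0.2955·85 = 145.0336
  x_1 = 0.1634·70 + 1.2898·76 + 0.2321·71 + 0.3010·85 = 151.5230
  x_2 = 0.1352·70 + 0.2635·76 + 1.2769·71 + 0.3749·85 = 152.0244
  x_3 = 0.1650·70 + 0.2220·76 + 0.3015·71 + 1.3427·85 = 163.9565
Δx_0 = L[0,2] · Δd_2 = 0.1534 · 19 = 2.9152

2.9152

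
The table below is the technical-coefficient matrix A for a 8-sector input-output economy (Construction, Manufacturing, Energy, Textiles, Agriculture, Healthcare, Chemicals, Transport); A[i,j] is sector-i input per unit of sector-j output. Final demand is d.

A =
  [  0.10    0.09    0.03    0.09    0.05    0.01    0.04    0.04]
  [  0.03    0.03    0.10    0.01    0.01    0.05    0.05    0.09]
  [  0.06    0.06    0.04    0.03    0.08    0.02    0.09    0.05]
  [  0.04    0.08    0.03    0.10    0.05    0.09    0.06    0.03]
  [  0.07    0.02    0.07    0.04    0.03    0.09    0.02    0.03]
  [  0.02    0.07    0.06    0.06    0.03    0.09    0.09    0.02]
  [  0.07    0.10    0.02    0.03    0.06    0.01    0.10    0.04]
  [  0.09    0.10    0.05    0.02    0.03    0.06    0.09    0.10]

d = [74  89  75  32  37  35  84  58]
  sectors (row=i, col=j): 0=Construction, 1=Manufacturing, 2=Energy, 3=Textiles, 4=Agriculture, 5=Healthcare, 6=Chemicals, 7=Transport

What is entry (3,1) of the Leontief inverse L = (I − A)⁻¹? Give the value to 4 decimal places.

Form M = I − A:
  [  0.90   -0.09   -0.03   -0.09   -0.05   -0.01   -0.04   -0.04]
  [ -0.03    0.97   -0.10   -0.01   -0.01   -0.05   -0.05   -0.09]
  [ -0.06   -0.06    0.96   -0.03   -0.08   -0.02   -0.09   -0.05]
  [ -0.04   -0.08   -0.03    0.90   -0.05   -0.09   -0.06   -0.03]
  [ -0.07   -0.02   -0.07   -0.04    0.97   -0.09   -0.02   -0.03]
  [ -0.02   -0.07   -0.06   -0.06   -0.03    0.91   -0.09   -0.02]
  [ -0.07   -0.10   -0.02   -0.03   -0.06   -0.01    0.90   -0.04]
  [ -0.09   -0.10   -0.05   -0.02   -0.03   -0.06   -0.09    0.90]
Leontief inverse L = M⁻¹:
  [  1.1491    0.1447    0.0703    0.1307    0.0829    0.0496    0.0898    0.0817]
  [  0.0719    1.0789    0.1325    0.0369    0.0403    0.0801    0.1005    0.1273]
  [  0.1082    0.1119    1.0779    0.0633    0.1120    0.0558    0.1400    0.0892]
  [  0.0861    0.1378    0.0736    1.1421    0.0845    0.1374    0.1177    0.0709]
  [  0.1086    0.0663    0.1021    0.0739    1.0592    0.1239    0.0656    0.0606]
  [  0.0621    0.1235    0.0990    0.0951    0.0633    1.1296    0.1460    0.0575]
  [  0.1172    0.1515    0.0589    0.0624    0.0906    0.0440    1.1493    0.0808]
  [  0.1503    0.1692    0.0992    0.0611    0.0695    0.1039    0.1574    1.1539]
Total output x = L · d:
  x_0 = 1.1491·74 + 0.1447·89 + 0.0703·75 + 0.1307·32 + 0.0829·37 + 0.0496·35 + 0.0898·84 + 0.0817·58 = 124.4574
  x_1 = 0.0719·74 + 1.0789·89 + 0.1325·75 + 0.0369·32 + 0.0403·37 + 0.0801·35 + 0.1005·84 + 0.1273·58 = 132.5743
  x_2 = 0.1082·74 + 0.1119·89 + 1.0779·75 + 0.0633·32 + 0.1120·37 + 0.0558·35 + 0.1400·84 + 0.0892·58 = 123.8664
  x_3 = 0.0861·74 + 0.1378·89 + 0.0736·75 + 1.1421·32 + 0.0845·37 + 0.1374·35 + 0.1177·84 + 0.0709·58 = 82.6482
  x_4 = 0.1086·74 + 0.0663·89 + 0.1021·75 + 0.0739·32 + 1.0592·37 + 0.1239·35 + 0.0656·84 + 0.0606·58 = 76.5052
  x_5 = 0.0621·74 + 0.1235·89 + 0.0990·75 + 0.0951·32 + 0.0633·37 + 1.1296·35 + 0.1460·84 + 0.0575·58 = 83.5350
  x_6 = 0.1172·74 + 0.1515·89 + 0.0589·75 + 0.0624·32 + 0.0906·37 + 0.0440·35 + 1.1493·84 + 0.0808·58 = 134.6989
  x_7 = 0.1503·74 + 0.1692·89 + 0.0992·75 + 0.0611·32 + 0.0695·37 + 0.1039·35 + 0.1574·84 + 1.1539·58 = 121.9278

L[3,1] = 0.1378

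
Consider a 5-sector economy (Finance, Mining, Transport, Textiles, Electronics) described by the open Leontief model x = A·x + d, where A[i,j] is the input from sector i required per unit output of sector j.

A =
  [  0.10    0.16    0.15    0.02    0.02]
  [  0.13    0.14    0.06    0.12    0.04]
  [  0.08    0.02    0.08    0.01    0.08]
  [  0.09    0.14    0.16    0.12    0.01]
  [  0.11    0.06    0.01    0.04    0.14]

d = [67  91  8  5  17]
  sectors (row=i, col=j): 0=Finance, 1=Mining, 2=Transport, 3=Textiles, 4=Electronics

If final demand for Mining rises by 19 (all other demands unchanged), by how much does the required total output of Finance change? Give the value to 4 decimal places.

Form M = I − A:
  [  0.90   -0.16   -0.15   -0.02   -0.02]
  [ -0.13    0.86   -0.06   -0.12   -0.04]
  [ -0.08   -0.02    0.92   -0.01   -0.08]
  [ -0.09   -0.14   -0.16    0.88   -0.01]
  [ -0.11   -0.06   -0.01   -0.04    0.86]
Leontief inverse L = M⁻¹:
  [  1.1789    0.2391    0.2197    0.0646    0.0597]
  [  0.2202    1.2420    0.1490    0.1796    0.0788]
  [  0.1246    0.0616    1.1175    0.0289    0.1101]
  [  0.1803    0.2347    0.2501    1.1777    0.0521]
  [  0.1760    0.1289    0.0631    0.0759    1.1796]
Total output x = L · d:
  x_0 = 1.1789·67 + 0.2391·91 + 0.2197·8 + 0.0646·5 + 0.0597·17 = 103.8464
  x_1 = 0.2202·67 + 1.2420·91 + 0.1490·8 + 0.1796·5 + 0.0788·17 = 131.2065
  x_2 = 0.1246·67 + 0.0616·91 + 1.1175·8 + 0.0289·5 + 0.1101·17 = 24.9027
  x_3 = 0.1803·67 + 0.2347·91 + 0.2501·8 + 1.1777·5 + 0.0521·17 = 42.2092
  x_4 = 0.1760·67 + 0.1289·91 + 0.0631·8 + 0.0759·5 + 1.1796·17 = 44.4568
Δx_0 = L[0,1] · Δd_1 = 0.2391 · 19 = 4.5435

4.5435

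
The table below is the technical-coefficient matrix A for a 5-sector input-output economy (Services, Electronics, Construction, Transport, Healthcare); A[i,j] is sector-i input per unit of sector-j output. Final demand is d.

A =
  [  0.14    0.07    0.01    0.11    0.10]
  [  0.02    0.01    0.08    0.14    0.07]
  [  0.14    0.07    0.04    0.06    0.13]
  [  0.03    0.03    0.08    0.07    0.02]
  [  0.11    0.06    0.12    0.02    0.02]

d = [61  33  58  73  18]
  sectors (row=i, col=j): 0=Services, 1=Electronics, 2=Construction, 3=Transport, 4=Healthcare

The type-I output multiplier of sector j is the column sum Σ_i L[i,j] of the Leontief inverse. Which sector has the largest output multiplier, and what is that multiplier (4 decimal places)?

Form M = I − A:
  [  0.86   -0.07   -0.01   -0.11   -0.10]
  [ -0.02    0.99   -0.08   -0.14   -0.07]
  [ -0.14   -0.07    0.96   -0.06   -0.13]
  [ -0.03   -0.03   -0.08    0.93   -0.02]
  [ -0.11   -0.06   -0.12   -0.02    0.98]
Leontief inverse L = M⁻¹:
  [  1.1972    0.1017    0.0520    0.1633    0.1397]
  [  0.0611    1.0336    0.1135    0.1723    0.0986]
  [  0.2052    0.1052    1.0839    0.1138    0.1746]
  [  0.0618    0.0476    0.1017    1.0973    0.0456]
  [  0.1645    0.0886    0.1476    0.0652    1.0644]
Total output x = L · d:
  x_0 = 1.1972·61 + 0.1017·33 + 0.0520·58 + 0.1633·73 + 0.1397·18 = 93.8354
  x_1 = 0.0611·61 + 1.0336·33 + 0.1135·58 + 0.1723·73 + 0.0986·18 = 58.7716
  x_2 = 0.2052·61 + 0.1052·33 + 1.0839·58 + 0.1138·73 + 0.1746·18 = 90.2994
  x_3 = 0.0618·61 + 0.0476·33 + 0.1017·58 + 1.0973·73 + 0.0456·18 = 92.1622
  x_4 = 0.1645·61 + 0.0886·33 + 0.1476·58 + 0.0652·73 + 1.0644·18 = 45.4361
Output multipliers (column sums of L):
  Services: 1.6898
  Electronics: 1.3767
  Construction: 1.4987
  Transport: 1.6118
  Healthcare: 1.5229

Services (1.6898)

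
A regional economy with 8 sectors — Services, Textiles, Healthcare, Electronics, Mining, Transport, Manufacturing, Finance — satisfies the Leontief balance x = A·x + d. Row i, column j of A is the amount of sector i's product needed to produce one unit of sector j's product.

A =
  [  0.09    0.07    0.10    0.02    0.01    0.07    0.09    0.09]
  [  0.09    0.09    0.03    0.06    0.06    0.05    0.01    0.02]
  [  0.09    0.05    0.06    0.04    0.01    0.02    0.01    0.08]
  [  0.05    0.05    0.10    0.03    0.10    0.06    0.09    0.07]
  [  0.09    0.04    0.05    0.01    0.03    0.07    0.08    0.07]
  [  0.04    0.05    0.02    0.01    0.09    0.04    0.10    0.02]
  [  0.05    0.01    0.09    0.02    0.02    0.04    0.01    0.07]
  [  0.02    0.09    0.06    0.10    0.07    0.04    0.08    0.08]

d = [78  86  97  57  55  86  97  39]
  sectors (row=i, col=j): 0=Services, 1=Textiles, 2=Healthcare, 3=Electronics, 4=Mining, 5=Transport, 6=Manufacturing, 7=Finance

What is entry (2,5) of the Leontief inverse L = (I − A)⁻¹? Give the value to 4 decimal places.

L[2,5] = 0.0520

Form M = I − A:
  [  0.91   -0.07   -0.10   -0.02   -0.01   -0.07   -0.09   -0.09]
  [ -0.09    0.91   -0.03   -0.06   -0.06   -0.05   -0.01   -0.02]
  [ -0.09   -0.05    0.94   -0.04   -0.01   -0.02   -0.01   -0.08]
  [ -0.05   -0.05   -0.10    0.97   -0.10   -0.06   -0.09   -0.07]
  [ -0.09   -0.04   -0.05   -0.01    0.97   -0.07   -0.08   -0.07]
  [ -0.04   -0.05   -0.02   -0.01   -0.09    0.96   -0.10   -0.02]
  [ -0.05   -0.01   -0.09   -0.02   -0.02   -0.04    0.99   -0.07]
  [ -0.02   -0.09   -0.06   -0.10   -0.07   -0.04   -0.08    0.92]
Leontief inverse L = M⁻¹:
  [  1.1516    0.1256    0.1610    0.0583    0.0516    0.1134    0.1407    0.1509]
  [  0.1423    1.1349    0.0769    0.0861    0.0954    0.0884    0.0549    0.0652]
  [  0.1338    0.0922    1.1042    0.0688    0.0404    0.0520    0.0491    0.1243]
  [  0.1139    0.1028    0.1606    1.0654    0.1413    0.1053    0.1426    0.1323]
  [  0.1398    0.0843    0.1002    0.0392    1.0638    0.1069    0.1246    0.1199]
  [  0.0831    0.0828    0.0604    0.0305    0.1163    1.0718    0.1343    0.0599]
  [  0.0860    0.0435    0.1256    0.0434    0.0446    0.0650    1.0425    0.1077]
  [  0.0818    0.1447    0.1217    0.1381    0.1183    0.0863    0.1331    1.1402]
Total output x = L · d:
  x_0 = 1.1516·78 + 0.1256·86 + 0.1610·97 + 0.0583·57 + 0.0516·55 + 0.1134·86 + 0.1407·97 + 0.1509·39 = 151.6953
  x_1 = 0.1423·78 + 1.1349·86 + 0.0769·97 + 0.0861·57 + 0.0954·55 + 0.0884·86 + 0.0549·97 + 0.0652·39 = 141.7872
  x_2 = 0.1338·78 + 0.0922·86 + 1.1042·97 + 0.0688·57 + 0.0404·55 + 0.0520·86 + 0.0491·97 + 0.1243·39 = 145.6957
  x_3 = 0.1139·78 + 0.1028·86 + 0.1606·97 + 1.0654·57 + 0.1413·55 + 0.1053·86 + 0.1426·97 + 0.1323·39 = 129.8540
  x_4 = 0.1398·78 + 0.0843·86 + 0.1002·97 + 0.0392·57 + 1.0638·55 + 0.1069·86 + 0.1246·97 + 0.1199·39 = 114.5687
  x_5 = 0.0831·78 + 0.0828·86 + 0.0604·97 + 0.0305·57 + 0.1163·55 + 1.0718·86 + 0.1343·97 + 0.0599·39 = 135.1303
  x_6 = 0.0860·78 + 0.0435·86 + 0.1256·97 + 0.0434·57 + 0.0446·55 + 0.0650·86 + 1.0425·97 + 0.1077·39 = 138.4804
  x_7 = 0.0818·78 + 0.1447·86 + 0.1217·97 + 0.1381·57 + 0.1183·55 + 0.0863·86 + 0.1331·97 + 1.1402·39 = 109.8102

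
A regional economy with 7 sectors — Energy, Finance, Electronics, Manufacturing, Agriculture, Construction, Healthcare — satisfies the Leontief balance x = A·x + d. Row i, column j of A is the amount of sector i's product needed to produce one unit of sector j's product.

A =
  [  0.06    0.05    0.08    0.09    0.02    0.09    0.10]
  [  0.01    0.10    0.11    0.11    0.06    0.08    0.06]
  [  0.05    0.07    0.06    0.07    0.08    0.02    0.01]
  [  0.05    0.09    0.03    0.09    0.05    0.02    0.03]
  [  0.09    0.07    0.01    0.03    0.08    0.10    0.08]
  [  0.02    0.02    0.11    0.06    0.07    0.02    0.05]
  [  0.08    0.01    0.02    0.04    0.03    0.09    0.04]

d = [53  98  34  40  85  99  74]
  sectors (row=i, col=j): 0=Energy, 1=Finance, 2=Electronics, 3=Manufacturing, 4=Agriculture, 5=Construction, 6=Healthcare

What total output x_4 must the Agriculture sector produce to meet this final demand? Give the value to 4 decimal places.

142.7254

Form M = I − A:
  [  0.94   -0.05   -0.08   -0.09   -0.02   -0.09   -0.10]
  [ -0.01    0.90   -0.11   -0.11   -0.06   -0.08   -0.06]
  [ -0.05   -0.07    0.94   -0.07   -0.08   -0.02   -0.01]
  [ -0.05   -0.09   -0.03    0.91   -0.05   -0.02   -0.03]
  [ -0.09   -0.07   -0.01   -0.03    0.92   -0.10   -0.08]
  [ -0.02   -0.02   -0.11   -0.06   -0.07    0.98   -0.05]
  [ -0.08   -0.01   -0.02   -0.04   -0.03   -0.09    0.96]
Leontief inverse L = M⁻¹:
  [  1.1003    0.0954    0.1288    0.1473    0.0640    0.1338    0.1388]
  [  0.0524    1.1569    0.1636    0.1742    0.1132    0.1270    0.1010]
  [  0.0817    0.1122    1.0965    0.1155    0.1165    0.0573    0.0432]
  [  0.0801    0.1320    0.0675    1.1373    0.0844    0.0571    0.0628]
  [  0.1301    0.1122    0.0590    0.0833    1.1223    0.1500    0.1251]
  [  0.0523    0.0561    0.1401    0.0990    0.1049    1.0525    0.0771]
  [  0.1062    0.0366    0.0531    0.0758    0.0574    0.1194    1.0689]
Total output x = L · d:
  x_0 = 1.1003·53 + 0.0954·98 + 0.1288·34 + 0.1473·40 + 0.0640·85 + 0.1338·99 + 0.1388·74 = 106.8931
  x_1 = 0.0524·53 + 1.1569·98 + 0.1636·34 + 0.1742·40 + 0.1132·85 + 0.1270·99 + 0.1010·74 = 158.3516
  x_2 = 0.0817·53 + 0.1122·98 + 1.0965·34 + 0.1155·40 + 0.1165·85 + 0.0573·99 + 0.0432·74 = 75.9927
  x_3 = 0.0801·53 + 0.1320·98 + 0.0675·34 + 1.1373·40 + 0.0844·85 + 0.0571·99 + 0.0628·74 = 82.4441
  x_4 = 0.1301·53 + 0.1122·98 + 0.0590·34 + 0.0833·40 + 1.1223·85 + 0.1500·99 + 0.1251·74 = 142.7254
  x_5 = 0.0523·53 + 0.0561·98 + 0.1401·34 + 0.0990·40 + 0.1049·85 + 1.0525·99 + 0.0771·74 = 135.8103
  x_6 = 0.1062·53 + 0.0366·98 + 0.0531·34 + 0.0758·40 + 0.0574·85 + 0.1194·99 + 1.0689·74 = 109.8513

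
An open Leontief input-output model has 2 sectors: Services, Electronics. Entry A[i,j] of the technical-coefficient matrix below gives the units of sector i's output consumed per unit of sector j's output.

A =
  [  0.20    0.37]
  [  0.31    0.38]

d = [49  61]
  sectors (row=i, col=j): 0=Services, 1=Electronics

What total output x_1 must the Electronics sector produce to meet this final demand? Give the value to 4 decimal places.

167.8206

Form M = I − A:
  [  0.80   -0.37]
  [ -0.31    0.62]
Leontief inverse L = M⁻¹:
  [  1.6260    0.9704]
  [  0.8130    2.0981]
Total output x = L · d:
  x_0 = 1.6260·49 + 0.9704·61 = 138.8670
  x_1 = 0.8130·49 + 2.0981·61 = 167.8206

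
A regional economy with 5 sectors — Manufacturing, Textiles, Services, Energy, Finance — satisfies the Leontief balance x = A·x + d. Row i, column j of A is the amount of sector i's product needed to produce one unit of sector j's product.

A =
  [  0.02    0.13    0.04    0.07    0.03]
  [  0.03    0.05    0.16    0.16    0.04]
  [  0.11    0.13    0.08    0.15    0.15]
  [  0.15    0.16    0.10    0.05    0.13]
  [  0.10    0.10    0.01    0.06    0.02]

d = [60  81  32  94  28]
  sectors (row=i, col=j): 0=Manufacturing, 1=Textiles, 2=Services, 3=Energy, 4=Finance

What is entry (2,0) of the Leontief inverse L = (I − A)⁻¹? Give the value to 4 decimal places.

Form M = I − A:
  [  0.98   -0.13   -0.04   -0.07   -0.03]
  [ -0.03    0.95   -0.16   -0.16   -0.04]
  [ -0.11   -0.13    0.92   -0.15   -0.15]
  [ -0.15   -0.16   -0.10    0.95   -0.13]
  [ -0.10   -0.10   -0.01   -0.06    0.98]
Leontief inverse L = M⁻¹:
  [  1.0638    0.1877    0.0937    0.1293    0.0717]
  [  0.1115    1.1540    0.2337    0.2470    0.1190]
  [  0.2020    0.2554    1.1706    0.2573    0.2299]
  [  0.2266    0.2723    0.1851    1.1570    0.1999]
  [  0.1359    0.1562    0.0567    0.1119    1.0545]
Total output x = L · d:
  x_0 = 1.0638·60 + 0.1877·81 + 0.0937·32 + 0.1293·94 + 0.0717·28 = 96.1994
  x_1 = 0.1115·60 + 1.1540·81 + 0.2337·32 + 0.2470·94 + 0.1190·28 = 134.1927
  x_2 = 0.2020·60 + 0.2554·81 + 1.1706·32 + 0.2573·94 + 0.2299·28 = 100.8861
  x_3 = 0.2266·60 + 0.2723·81 + 0.1851·32 + 1.1570·94 + 0.1999·28 = 155.9313
  x_4 = 0.1359·60 + 0.1562·81 + 0.0567·32 + 0.1119·94 + 1.0545·28 = 62.6571

L[2,0] = 0.2020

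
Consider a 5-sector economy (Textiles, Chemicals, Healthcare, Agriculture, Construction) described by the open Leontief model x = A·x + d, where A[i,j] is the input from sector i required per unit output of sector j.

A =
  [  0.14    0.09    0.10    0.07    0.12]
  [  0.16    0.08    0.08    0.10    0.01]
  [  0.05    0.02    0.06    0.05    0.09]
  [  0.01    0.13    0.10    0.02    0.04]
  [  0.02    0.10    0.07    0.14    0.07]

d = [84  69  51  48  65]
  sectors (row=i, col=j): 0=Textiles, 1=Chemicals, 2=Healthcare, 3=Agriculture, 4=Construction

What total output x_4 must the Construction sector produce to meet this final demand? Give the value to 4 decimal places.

102.9418

Form M = I − A:
  [  0.86   -0.09   -0.10   -0.07   -0.12]
  [ -0.16    0.92   -0.08   -0.10   -0.01]
  [ -0.05   -0.02    0.94   -0.05   -0.09]
  [ -0.01   -0.13   -0.10    0.98   -0.04]
  [ -0.02   -0.10   -0.07   -0.14    0.93]
Leontief inverse L = M⁻¹:
  [  1.2084    0.1609    0.1702    0.1371    0.1800]
  [  0.2233    1.1394    0.1410    0.1481    0.0611]
  [  0.0779    0.0564    1.0948    0.0844    0.1202]
  [  0.0525    0.1649    0.1371    1.0576    0.0673]
  [  0.0638    0.1550    0.1219    0.1844    1.1049]
Total output x = L · d:
  x_0 = 1.2084·84 + 0.1609·69 + 0.1702·51 + 0.1371·48 + 0.1800·65 = 139.5706
  x_1 = 0.2233·84 + 1.1394·69 + 0.1410·51 + 0.1481·48 + 0.0611·65 = 115.6566
  x_2 = 0.0779·84 + 0.0564·69 + 1.0948·51 + 0.0844·48 + 0.1202·65 = 78.1409
  x_3 = 0.0525·84 + 0.1649·69 + 0.1371·51 + 1.0576·48 + 0.0673·65 = 77.9213
  x_4 = 0.0638·84 + 0.1550·69 + 0.1219·51 + 0.1844·48 + 1.1049·65 = 102.9418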